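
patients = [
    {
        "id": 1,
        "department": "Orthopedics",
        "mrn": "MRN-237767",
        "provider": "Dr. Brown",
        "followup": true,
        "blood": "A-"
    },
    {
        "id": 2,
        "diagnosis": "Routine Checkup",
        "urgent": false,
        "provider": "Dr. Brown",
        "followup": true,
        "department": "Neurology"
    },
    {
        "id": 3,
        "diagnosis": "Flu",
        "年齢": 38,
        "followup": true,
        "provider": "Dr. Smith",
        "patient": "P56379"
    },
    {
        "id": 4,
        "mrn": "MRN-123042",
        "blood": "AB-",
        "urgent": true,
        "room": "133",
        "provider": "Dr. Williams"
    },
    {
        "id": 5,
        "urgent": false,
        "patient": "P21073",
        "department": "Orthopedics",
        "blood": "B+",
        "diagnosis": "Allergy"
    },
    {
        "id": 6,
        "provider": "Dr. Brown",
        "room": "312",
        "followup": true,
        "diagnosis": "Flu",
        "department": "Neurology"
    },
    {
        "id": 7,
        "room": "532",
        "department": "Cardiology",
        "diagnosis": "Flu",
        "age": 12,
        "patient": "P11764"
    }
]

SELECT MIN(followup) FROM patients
True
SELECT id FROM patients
[1, 2, 3, 4, 5, 6, 7]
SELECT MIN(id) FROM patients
1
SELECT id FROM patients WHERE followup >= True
[1, 2, 3, 6]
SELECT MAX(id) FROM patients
7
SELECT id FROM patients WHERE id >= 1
[1, 2, 3, 4, 5, 6, 7]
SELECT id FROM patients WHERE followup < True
[]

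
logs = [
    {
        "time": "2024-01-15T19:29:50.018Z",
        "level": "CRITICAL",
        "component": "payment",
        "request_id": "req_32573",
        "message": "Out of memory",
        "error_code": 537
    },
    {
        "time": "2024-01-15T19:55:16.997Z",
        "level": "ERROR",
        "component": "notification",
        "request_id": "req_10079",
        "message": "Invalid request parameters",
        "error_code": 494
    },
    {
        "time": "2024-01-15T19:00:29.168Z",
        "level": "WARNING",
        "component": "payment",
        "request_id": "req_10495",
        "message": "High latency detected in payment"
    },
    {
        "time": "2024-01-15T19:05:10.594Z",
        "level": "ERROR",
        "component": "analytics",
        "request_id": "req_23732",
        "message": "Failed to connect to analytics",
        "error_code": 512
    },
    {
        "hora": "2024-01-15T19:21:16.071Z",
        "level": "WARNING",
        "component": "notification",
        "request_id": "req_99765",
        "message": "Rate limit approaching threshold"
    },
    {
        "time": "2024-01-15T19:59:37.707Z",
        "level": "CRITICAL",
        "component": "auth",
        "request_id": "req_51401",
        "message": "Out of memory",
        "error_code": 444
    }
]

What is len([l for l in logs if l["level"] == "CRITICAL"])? 2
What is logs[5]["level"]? "CRITICAL"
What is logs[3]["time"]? "2024-01-15T19:05:10.594Z"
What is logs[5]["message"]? "Out of memory"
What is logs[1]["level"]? "ERROR"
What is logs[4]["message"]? "Rate limit approaching threshold"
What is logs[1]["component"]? "notification"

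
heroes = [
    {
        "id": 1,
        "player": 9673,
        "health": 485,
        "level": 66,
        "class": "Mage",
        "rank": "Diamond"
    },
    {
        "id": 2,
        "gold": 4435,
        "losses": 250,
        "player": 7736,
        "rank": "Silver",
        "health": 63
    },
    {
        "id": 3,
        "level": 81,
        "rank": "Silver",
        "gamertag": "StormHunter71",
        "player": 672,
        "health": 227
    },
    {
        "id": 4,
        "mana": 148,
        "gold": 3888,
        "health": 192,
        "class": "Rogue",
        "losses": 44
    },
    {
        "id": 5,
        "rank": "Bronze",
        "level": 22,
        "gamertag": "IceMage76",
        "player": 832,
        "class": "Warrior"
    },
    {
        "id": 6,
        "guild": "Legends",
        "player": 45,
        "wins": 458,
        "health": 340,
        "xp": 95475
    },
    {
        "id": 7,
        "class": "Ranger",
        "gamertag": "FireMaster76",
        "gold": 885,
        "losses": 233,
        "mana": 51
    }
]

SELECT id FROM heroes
[1, 2, 3, 4, 5, 6, 7]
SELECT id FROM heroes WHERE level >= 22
[1, 3, 5]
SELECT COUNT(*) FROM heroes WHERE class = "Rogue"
1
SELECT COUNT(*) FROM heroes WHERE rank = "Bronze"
1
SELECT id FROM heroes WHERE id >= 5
[5, 6, 7]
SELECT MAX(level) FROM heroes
81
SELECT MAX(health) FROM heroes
485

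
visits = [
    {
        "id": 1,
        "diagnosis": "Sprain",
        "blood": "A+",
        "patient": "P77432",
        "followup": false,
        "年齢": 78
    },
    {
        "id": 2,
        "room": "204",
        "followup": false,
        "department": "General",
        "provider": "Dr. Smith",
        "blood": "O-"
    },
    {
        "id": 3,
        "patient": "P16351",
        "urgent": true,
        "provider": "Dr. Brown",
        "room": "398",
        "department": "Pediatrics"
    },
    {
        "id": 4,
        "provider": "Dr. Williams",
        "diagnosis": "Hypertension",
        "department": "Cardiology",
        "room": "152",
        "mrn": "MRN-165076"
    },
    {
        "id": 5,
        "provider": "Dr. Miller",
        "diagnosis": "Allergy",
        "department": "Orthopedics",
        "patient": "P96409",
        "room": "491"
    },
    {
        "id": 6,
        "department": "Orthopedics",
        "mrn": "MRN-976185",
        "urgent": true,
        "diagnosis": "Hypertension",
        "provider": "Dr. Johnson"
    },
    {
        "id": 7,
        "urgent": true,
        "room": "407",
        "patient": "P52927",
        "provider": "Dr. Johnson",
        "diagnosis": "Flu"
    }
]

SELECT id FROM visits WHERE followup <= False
[1, 2]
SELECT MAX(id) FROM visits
7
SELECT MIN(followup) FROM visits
False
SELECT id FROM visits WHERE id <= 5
[1, 2, 3, 4, 5]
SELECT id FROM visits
[1, 2, 3, 4, 5, 6, 7]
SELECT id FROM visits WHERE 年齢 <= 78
[1]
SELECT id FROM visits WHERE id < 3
[1, 2]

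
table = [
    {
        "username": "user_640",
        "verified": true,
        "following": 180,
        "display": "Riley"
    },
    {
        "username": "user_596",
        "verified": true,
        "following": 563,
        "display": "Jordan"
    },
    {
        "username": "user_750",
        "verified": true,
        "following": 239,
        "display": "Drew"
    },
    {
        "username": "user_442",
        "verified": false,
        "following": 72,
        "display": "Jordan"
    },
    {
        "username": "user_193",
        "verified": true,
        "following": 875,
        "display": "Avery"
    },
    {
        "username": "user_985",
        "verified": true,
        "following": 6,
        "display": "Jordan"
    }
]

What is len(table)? 6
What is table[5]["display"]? "Jordan"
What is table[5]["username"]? "user_985"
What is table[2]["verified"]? True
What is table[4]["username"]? "user_193"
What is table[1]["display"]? "Jordan"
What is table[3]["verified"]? False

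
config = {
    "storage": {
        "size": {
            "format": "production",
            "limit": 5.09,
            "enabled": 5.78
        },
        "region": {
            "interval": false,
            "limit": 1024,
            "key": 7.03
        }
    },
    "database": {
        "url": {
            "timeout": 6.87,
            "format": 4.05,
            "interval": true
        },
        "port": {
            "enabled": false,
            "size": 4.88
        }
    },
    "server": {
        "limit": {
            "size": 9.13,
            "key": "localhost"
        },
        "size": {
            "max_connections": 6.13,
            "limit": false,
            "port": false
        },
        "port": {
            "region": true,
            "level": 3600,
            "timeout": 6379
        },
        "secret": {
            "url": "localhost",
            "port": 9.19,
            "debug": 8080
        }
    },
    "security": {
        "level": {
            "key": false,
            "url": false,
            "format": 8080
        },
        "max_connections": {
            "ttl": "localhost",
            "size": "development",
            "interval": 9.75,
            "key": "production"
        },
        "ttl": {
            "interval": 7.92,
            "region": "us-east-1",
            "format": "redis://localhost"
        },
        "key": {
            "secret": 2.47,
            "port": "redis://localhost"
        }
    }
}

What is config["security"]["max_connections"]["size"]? "development"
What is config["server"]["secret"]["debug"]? 8080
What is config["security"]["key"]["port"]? "redis://localhost"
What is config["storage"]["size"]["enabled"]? 5.78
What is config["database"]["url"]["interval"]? True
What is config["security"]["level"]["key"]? False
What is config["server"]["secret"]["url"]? "localhost"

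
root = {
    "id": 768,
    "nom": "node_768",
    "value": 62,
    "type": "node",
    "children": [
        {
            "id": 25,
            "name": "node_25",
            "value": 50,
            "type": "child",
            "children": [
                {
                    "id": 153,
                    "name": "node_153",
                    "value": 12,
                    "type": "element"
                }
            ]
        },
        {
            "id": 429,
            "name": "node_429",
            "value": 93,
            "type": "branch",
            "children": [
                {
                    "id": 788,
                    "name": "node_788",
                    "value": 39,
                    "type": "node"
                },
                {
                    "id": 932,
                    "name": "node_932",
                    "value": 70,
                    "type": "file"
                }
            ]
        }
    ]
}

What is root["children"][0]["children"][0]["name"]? "node_153"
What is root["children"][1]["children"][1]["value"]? 70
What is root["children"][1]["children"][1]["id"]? 932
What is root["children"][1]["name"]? "node_429"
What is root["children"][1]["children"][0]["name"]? "node_788"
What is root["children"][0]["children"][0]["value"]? 12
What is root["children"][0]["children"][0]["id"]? 153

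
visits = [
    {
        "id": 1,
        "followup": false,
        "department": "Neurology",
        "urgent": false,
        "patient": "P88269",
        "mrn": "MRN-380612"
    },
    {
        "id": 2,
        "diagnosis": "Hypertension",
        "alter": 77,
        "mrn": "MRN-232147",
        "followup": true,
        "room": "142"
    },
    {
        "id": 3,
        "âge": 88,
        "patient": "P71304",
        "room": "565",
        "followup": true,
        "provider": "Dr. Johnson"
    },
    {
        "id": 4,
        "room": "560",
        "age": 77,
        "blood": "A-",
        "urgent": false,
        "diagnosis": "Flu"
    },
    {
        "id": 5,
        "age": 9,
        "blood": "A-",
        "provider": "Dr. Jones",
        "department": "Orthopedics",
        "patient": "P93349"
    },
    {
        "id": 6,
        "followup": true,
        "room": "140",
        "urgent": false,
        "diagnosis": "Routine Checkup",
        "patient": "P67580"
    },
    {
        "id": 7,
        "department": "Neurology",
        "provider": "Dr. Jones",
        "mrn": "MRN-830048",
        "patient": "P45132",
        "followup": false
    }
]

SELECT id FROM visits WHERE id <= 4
[1, 2, 3, 4]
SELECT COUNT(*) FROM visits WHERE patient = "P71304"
1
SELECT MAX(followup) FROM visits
True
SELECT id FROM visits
[1, 2, 3, 4, 5, 6, 7]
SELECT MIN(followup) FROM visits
False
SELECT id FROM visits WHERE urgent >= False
[1, 4, 6]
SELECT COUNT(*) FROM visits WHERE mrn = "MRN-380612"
1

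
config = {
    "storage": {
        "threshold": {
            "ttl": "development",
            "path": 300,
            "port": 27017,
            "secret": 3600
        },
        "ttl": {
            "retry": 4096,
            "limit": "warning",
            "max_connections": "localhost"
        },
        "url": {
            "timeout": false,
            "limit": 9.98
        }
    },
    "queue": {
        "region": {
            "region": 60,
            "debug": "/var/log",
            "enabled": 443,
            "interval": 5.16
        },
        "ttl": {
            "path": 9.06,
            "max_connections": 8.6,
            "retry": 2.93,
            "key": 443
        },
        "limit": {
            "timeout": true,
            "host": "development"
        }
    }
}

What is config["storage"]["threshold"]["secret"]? 3600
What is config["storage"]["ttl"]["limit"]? "warning"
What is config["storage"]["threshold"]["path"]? 300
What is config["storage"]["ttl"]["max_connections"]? "localhost"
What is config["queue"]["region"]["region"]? 60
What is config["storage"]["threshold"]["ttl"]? "development"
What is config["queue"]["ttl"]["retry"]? 2.93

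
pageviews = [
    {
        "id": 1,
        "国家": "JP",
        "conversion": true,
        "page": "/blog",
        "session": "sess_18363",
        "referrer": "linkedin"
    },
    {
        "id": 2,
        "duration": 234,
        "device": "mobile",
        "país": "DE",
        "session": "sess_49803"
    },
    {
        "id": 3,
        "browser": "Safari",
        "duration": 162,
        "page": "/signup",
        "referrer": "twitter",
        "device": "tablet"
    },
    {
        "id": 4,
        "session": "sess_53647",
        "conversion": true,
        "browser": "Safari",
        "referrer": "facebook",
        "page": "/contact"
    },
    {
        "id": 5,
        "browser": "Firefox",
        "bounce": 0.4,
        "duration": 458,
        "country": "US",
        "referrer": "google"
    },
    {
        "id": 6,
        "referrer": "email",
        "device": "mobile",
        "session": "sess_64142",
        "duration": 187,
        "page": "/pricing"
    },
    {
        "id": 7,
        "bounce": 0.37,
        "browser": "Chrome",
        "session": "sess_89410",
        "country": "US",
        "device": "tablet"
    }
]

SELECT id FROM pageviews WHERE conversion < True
[]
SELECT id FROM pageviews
[1, 2, 3, 4, 5, 6, 7]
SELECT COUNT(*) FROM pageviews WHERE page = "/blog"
1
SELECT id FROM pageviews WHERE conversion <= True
[1, 4]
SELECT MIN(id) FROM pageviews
1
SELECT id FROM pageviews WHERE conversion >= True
[1, 4]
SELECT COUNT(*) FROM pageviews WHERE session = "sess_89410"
1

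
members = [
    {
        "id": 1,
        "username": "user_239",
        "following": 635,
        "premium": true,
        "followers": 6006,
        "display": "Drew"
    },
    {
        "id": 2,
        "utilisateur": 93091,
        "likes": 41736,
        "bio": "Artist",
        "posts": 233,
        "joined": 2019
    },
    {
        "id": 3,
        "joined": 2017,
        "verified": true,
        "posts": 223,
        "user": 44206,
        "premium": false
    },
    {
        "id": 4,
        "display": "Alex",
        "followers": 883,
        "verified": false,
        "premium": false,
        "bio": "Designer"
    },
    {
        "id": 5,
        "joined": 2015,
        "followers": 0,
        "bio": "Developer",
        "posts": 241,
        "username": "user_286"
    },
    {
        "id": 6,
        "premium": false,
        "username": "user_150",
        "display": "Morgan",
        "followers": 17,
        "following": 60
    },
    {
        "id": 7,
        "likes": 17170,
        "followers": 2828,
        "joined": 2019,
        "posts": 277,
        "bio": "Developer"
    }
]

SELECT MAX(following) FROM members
635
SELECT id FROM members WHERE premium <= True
[1, 3, 4, 6]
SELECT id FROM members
[1, 2, 3, 4, 5, 6, 7]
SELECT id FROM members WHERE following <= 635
[1, 6]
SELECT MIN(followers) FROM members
0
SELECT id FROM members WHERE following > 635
[]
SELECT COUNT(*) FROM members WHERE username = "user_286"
1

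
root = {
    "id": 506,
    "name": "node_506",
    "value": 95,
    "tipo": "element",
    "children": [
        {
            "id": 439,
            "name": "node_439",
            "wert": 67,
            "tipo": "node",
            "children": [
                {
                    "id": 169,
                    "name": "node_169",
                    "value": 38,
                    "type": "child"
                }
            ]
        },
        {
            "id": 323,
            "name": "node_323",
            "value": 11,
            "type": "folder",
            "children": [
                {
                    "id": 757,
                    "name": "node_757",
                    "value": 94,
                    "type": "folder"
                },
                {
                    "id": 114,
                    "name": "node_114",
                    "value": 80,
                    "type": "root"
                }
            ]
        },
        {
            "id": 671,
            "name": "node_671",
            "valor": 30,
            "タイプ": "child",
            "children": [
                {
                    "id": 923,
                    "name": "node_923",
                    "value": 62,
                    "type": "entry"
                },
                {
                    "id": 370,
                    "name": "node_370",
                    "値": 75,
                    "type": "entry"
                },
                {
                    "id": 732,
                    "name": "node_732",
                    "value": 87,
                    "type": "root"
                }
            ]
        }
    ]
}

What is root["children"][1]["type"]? "folder"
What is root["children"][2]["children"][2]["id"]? 732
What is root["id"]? 506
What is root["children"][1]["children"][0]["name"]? "node_757"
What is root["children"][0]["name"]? "node_439"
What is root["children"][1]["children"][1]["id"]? 114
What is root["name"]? "node_506"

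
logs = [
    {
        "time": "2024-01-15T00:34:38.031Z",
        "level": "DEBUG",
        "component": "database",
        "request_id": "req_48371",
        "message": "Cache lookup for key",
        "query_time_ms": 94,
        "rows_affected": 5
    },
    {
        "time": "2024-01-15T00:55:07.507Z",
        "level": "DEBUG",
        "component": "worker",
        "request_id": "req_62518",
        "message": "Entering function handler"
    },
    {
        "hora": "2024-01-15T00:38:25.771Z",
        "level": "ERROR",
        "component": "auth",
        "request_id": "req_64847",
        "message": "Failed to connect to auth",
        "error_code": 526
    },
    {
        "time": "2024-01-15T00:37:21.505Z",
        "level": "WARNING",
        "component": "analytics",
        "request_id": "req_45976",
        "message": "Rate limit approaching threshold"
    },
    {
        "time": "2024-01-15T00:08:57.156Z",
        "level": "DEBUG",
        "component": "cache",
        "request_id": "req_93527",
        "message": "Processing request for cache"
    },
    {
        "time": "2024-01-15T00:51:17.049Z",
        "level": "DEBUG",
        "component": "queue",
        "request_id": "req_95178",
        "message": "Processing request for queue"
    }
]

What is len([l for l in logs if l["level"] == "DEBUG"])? 4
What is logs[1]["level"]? "DEBUG"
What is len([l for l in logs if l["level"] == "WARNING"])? 1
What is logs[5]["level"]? "DEBUG"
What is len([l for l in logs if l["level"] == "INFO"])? 0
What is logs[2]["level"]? "ERROR"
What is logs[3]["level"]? "WARNING"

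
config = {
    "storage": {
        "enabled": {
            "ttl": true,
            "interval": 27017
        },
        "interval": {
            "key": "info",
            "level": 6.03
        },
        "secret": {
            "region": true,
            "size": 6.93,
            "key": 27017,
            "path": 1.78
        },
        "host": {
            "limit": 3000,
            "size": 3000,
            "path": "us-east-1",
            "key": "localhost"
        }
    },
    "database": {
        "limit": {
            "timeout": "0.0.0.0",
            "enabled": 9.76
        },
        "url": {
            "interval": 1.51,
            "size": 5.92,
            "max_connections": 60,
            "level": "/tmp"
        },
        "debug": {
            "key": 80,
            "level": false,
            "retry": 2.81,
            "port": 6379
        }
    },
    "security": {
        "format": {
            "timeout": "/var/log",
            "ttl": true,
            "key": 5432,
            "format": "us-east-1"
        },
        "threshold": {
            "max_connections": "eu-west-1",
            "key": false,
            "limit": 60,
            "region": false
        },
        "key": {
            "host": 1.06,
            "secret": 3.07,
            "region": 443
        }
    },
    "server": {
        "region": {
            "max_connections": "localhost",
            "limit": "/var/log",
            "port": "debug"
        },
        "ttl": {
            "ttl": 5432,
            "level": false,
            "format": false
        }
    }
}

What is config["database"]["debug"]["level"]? False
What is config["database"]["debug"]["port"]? 6379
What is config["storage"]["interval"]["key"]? "info"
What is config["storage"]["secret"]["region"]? True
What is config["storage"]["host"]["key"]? "localhost"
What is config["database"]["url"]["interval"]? 1.51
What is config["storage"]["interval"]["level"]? 6.03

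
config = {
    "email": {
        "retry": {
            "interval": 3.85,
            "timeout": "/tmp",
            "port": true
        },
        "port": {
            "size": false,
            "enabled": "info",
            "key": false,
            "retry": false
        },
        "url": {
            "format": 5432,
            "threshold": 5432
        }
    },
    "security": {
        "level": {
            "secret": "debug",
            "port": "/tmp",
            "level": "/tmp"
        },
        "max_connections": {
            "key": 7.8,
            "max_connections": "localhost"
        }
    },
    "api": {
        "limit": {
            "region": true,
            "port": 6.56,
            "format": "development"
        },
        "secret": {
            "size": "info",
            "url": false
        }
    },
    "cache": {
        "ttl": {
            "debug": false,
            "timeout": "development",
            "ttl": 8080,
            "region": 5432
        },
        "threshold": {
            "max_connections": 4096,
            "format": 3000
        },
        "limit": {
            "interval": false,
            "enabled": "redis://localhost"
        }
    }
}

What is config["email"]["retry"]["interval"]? 3.85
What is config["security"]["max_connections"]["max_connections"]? "localhost"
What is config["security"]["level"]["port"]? "/tmp"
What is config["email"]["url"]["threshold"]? 5432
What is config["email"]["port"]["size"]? False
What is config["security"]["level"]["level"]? "/tmp"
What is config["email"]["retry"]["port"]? True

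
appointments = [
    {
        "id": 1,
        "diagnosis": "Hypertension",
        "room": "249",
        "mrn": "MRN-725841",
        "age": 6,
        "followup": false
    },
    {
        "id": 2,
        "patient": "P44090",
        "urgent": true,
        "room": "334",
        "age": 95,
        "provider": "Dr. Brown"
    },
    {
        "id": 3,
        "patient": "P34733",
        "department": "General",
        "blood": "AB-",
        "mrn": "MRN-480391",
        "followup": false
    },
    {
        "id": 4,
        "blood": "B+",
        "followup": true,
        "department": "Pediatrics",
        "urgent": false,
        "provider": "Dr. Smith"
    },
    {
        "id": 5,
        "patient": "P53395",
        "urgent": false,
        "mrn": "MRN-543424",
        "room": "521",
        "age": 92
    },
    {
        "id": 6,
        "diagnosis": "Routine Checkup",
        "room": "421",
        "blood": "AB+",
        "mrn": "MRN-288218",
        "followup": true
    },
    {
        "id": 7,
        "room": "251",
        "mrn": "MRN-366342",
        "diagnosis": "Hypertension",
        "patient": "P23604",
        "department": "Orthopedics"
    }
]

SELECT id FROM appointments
[1, 2, 3, 4, 5, 6, 7]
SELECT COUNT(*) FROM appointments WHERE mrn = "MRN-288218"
1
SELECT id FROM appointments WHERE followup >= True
[4, 6]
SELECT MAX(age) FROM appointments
95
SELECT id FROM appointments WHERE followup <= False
[1, 3]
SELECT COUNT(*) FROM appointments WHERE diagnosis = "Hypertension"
2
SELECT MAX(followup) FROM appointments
True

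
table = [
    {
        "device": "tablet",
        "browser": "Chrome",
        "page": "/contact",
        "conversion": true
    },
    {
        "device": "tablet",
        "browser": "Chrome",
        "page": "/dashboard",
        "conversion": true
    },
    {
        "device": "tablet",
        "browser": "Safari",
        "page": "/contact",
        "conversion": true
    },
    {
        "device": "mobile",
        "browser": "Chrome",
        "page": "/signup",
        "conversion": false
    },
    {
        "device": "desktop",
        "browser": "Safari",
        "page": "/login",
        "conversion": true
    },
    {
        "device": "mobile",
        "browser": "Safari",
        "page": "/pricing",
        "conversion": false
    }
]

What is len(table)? 6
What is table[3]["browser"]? "Chrome"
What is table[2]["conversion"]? True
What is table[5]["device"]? "mobile"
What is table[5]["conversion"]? False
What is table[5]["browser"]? "Safari"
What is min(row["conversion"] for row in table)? False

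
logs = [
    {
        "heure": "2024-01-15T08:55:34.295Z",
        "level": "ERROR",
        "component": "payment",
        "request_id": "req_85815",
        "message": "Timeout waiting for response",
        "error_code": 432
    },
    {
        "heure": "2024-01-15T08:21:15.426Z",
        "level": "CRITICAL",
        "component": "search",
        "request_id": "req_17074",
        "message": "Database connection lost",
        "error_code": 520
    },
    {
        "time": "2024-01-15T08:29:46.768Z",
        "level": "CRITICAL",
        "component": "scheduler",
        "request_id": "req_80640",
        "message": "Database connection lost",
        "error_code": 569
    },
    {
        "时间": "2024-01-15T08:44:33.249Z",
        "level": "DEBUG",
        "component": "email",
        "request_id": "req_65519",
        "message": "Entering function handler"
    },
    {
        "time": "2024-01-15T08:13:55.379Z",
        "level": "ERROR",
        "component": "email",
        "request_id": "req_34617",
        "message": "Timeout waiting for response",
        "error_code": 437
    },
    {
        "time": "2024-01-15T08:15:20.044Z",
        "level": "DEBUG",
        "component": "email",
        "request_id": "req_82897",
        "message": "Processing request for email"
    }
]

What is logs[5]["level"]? "DEBUG"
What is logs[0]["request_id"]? "req_85815"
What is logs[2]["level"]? "CRITICAL"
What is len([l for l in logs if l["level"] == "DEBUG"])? 2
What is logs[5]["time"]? "2024-01-15T08:15:20.044Z"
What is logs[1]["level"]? "CRITICAL"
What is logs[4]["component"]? "email"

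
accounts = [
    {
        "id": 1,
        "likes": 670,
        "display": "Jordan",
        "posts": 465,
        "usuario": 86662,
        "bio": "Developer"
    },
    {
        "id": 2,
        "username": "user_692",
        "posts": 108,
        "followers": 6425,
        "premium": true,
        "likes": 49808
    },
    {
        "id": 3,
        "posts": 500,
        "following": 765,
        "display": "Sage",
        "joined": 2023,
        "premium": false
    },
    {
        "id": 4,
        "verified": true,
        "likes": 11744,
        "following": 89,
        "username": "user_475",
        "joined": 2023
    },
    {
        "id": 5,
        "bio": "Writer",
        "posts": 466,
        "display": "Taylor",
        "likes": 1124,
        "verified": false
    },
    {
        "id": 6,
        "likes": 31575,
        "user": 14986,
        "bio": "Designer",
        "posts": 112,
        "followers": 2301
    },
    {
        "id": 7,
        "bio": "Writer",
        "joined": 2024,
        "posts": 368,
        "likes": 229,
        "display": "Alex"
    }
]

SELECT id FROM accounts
[1, 2, 3, 4, 5, 6, 7]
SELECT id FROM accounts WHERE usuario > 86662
[]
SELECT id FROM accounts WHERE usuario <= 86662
[1]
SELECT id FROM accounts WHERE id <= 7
[1, 2, 3, 4, 5, 6, 7]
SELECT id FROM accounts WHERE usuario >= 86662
[1]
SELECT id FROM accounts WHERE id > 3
[4, 5, 6, 7]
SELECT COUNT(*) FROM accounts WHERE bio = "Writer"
2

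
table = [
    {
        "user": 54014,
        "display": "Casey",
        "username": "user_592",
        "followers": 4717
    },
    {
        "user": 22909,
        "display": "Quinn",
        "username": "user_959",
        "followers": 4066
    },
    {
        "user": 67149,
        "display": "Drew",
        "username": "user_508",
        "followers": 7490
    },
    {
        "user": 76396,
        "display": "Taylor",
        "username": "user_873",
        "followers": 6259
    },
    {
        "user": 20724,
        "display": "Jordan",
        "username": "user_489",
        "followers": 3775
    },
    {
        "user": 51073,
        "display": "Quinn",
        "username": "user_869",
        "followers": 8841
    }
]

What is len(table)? 6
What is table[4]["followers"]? 3775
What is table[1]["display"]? "Quinn"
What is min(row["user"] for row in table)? 20724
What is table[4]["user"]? 20724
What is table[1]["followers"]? 4066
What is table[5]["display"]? "Quinn"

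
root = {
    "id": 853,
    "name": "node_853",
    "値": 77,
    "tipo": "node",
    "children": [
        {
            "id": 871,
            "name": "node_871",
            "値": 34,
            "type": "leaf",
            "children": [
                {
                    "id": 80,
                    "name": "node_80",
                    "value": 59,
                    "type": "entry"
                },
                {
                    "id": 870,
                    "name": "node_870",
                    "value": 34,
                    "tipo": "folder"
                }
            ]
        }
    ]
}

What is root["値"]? 77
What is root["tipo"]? "node"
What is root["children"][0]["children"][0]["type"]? "entry"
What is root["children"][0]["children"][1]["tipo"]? "folder"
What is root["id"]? 853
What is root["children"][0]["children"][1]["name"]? "node_870"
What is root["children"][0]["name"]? "node_871"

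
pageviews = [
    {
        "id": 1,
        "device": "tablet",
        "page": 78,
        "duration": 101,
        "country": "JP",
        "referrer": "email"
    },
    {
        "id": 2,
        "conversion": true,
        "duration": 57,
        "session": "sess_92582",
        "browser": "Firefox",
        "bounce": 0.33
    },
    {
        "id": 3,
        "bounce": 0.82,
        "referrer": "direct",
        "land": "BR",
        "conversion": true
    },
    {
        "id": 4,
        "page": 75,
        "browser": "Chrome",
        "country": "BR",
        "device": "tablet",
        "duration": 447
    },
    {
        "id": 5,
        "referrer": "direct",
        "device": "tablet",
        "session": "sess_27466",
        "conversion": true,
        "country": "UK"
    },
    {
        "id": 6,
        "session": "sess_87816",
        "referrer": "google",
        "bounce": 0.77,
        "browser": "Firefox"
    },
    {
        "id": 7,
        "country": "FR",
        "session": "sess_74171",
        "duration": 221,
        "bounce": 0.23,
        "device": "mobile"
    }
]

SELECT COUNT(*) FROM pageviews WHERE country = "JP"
1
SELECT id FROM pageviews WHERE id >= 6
[6, 7]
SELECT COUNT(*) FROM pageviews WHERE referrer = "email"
1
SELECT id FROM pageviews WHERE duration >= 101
[1, 4, 7]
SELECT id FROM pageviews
[1, 2, 3, 4, 5, 6, 7]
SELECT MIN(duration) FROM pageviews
57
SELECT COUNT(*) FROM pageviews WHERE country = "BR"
1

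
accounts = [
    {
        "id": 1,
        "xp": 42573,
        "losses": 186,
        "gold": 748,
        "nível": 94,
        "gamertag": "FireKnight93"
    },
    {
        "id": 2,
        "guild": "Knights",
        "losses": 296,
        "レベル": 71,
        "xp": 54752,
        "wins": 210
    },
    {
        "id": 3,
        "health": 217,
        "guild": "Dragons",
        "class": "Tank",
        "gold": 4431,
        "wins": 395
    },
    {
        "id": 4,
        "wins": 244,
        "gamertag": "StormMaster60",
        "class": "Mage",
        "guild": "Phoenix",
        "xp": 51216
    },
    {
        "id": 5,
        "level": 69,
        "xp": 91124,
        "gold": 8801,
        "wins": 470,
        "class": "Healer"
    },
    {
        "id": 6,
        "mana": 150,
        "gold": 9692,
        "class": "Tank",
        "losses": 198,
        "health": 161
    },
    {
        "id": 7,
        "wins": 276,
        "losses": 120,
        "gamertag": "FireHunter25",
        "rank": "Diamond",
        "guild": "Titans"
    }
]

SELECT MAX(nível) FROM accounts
94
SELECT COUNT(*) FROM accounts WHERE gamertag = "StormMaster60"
1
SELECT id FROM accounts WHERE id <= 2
[1, 2]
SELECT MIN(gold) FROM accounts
748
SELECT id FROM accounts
[1, 2, 3, 4, 5, 6, 7]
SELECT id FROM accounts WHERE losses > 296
[]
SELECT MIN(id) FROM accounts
1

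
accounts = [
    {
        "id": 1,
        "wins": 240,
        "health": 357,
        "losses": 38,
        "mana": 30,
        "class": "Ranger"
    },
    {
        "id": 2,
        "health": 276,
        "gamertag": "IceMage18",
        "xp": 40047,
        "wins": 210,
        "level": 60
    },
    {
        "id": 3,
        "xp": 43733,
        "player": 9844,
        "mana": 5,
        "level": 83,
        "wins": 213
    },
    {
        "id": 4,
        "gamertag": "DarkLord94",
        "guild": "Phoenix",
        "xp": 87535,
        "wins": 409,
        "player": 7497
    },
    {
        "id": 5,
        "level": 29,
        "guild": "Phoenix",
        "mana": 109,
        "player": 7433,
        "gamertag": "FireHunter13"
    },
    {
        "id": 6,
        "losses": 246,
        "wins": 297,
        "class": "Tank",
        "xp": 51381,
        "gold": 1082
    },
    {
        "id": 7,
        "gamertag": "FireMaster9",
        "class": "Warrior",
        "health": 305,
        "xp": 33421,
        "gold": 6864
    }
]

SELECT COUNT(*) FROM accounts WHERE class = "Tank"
1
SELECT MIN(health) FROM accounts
276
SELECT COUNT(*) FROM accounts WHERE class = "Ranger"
1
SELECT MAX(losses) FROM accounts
246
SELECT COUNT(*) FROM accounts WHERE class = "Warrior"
1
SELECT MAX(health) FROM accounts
357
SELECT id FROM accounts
[1, 2, 3, 4, 5, 6, 7]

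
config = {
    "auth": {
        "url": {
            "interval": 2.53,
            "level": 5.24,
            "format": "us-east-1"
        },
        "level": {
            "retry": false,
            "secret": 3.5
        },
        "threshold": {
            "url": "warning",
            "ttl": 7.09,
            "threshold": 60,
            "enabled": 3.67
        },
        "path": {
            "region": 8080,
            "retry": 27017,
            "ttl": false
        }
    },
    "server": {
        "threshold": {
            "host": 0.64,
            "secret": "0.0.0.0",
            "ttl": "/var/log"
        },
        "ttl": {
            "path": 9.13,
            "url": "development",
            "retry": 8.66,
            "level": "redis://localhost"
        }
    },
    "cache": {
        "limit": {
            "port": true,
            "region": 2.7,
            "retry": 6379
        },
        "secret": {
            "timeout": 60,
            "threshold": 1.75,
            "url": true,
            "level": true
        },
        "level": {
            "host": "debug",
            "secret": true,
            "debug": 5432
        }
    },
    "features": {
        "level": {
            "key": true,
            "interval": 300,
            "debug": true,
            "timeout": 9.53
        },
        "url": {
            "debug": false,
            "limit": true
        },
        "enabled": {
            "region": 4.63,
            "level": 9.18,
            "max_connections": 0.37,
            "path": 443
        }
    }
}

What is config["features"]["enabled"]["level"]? 9.18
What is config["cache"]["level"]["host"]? "debug"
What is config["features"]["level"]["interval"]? 300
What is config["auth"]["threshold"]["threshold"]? 60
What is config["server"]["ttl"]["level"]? "redis://localhost"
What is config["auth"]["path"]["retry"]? 27017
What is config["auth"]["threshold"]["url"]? "warning"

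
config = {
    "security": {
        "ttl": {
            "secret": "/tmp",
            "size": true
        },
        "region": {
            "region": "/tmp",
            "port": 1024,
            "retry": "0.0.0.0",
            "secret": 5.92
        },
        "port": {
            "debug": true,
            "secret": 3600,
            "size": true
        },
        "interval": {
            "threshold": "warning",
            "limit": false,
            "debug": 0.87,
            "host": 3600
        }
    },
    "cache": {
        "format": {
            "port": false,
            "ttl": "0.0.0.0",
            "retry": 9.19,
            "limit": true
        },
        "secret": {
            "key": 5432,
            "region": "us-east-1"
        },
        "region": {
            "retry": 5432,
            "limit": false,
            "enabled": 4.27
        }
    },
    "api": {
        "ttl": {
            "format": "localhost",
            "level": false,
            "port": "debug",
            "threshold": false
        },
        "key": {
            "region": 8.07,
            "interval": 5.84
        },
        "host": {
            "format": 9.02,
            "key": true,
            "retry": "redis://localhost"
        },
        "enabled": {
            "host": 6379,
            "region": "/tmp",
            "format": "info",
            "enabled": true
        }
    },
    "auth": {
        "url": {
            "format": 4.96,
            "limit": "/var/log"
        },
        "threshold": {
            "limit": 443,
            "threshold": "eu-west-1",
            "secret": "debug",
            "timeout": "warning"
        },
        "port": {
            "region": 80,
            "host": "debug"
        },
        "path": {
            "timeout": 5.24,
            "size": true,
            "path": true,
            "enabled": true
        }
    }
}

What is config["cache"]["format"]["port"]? False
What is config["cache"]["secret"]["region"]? "us-east-1"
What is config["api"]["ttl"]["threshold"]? False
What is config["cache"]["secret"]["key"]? 5432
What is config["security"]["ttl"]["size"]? True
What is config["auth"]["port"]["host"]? "debug"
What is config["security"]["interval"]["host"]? 3600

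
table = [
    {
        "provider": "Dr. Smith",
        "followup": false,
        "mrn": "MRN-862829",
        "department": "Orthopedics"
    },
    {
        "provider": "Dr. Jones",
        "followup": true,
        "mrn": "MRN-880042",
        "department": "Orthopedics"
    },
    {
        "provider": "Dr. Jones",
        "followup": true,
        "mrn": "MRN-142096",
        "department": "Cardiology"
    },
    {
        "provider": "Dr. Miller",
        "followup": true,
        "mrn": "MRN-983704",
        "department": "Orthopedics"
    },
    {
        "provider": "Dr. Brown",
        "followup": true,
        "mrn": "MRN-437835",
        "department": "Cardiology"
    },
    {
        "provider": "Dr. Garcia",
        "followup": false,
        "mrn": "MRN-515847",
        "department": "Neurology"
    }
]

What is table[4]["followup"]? True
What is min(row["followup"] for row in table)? False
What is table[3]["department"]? "Orthopedics"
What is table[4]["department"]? "Cardiology"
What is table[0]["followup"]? False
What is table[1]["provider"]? "Dr. Jones"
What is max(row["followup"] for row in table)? True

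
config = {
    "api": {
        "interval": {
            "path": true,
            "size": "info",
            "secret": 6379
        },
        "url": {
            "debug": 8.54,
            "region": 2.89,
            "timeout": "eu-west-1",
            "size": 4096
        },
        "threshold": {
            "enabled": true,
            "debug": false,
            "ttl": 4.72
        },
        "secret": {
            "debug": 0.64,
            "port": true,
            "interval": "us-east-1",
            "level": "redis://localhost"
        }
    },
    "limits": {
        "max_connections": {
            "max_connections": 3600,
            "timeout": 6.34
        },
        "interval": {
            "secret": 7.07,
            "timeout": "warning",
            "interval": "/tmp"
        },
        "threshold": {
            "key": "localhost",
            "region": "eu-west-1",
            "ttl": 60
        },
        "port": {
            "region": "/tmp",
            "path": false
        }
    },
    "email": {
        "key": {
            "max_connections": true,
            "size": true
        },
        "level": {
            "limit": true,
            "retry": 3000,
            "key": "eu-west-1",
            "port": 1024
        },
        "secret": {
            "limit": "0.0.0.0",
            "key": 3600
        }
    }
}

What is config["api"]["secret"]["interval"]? "us-east-1"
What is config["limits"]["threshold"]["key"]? "localhost"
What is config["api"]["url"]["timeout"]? "eu-west-1"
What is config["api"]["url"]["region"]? 2.89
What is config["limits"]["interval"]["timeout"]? "warning"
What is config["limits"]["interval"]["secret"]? 7.07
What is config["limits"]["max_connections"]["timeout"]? 6.34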